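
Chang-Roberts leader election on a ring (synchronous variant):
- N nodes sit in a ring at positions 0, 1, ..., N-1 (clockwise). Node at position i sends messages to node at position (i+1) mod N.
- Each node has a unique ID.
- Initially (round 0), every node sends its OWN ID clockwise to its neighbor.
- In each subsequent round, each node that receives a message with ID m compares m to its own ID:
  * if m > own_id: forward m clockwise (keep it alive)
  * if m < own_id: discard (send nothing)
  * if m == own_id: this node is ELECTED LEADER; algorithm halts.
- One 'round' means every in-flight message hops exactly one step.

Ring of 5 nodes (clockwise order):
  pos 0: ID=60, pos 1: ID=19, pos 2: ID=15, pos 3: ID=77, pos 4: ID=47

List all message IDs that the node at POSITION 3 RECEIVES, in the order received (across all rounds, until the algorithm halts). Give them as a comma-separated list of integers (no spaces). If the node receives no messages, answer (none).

Answer: 15,19,60,77

Derivation:
Round 1: pos1(id19) recv 60: fwd; pos2(id15) recv 19: fwd; pos3(id77) recv 15: drop; pos4(id47) recv 77: fwd; pos0(id60) recv 47: drop
Round 2: pos2(id15) recv 60: fwd; pos3(id77) recv 19: drop; pos0(id60) recv 77: fwd
Round 3: pos3(id77) recv 60: drop; pos1(id19) recv 77: fwd
Round 4: pos2(id15) recv 77: fwd
Round 5: pos3(id77) recv 77: ELECTED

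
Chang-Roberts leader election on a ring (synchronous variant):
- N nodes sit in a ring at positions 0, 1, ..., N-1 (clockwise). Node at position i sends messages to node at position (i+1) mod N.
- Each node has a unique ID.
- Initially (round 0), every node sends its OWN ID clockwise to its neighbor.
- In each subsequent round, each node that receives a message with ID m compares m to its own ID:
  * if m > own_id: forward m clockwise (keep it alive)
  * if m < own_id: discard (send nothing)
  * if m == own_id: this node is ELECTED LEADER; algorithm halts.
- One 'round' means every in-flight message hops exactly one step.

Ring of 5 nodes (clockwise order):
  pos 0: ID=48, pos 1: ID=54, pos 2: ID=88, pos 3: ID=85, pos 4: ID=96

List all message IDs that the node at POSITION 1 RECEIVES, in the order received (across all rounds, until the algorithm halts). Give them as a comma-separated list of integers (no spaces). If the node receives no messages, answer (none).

Round 1: pos1(id54) recv 48: drop; pos2(id88) recv 54: drop; pos3(id85) recv 88: fwd; pos4(id96) recv 85: drop; pos0(id48) recv 96: fwd
Round 2: pos4(id96) recv 88: drop; pos1(id54) recv 96: fwd
Round 3: pos2(id88) recv 96: fwd
Round 4: pos3(id85) recv 96: fwd
Round 5: pos4(id96) recv 96: ELECTED

Answer: 48,96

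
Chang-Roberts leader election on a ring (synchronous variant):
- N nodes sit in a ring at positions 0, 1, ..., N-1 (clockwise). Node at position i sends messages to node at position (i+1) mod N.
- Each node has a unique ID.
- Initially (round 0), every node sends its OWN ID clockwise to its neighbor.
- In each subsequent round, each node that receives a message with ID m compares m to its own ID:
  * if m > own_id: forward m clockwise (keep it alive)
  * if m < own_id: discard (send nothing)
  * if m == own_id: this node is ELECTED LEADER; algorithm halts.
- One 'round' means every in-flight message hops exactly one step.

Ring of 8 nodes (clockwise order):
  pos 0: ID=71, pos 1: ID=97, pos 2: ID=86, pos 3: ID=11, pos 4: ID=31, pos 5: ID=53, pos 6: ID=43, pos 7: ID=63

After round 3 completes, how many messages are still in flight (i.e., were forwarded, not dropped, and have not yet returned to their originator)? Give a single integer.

Round 1: pos1(id97) recv 71: drop; pos2(id86) recv 97: fwd; pos3(id11) recv 86: fwd; pos4(id31) recv 11: drop; pos5(id53) recv 31: drop; pos6(id43) recv 53: fwd; pos7(id63) recv 43: drop; pos0(id71) recv 63: drop
Round 2: pos3(id11) recv 97: fwd; pos4(id31) recv 86: fwd; pos7(id63) recv 53: drop
Round 3: pos4(id31) recv 97: fwd; pos5(id53) recv 86: fwd
After round 3: 2 messages still in flight

Answer: 2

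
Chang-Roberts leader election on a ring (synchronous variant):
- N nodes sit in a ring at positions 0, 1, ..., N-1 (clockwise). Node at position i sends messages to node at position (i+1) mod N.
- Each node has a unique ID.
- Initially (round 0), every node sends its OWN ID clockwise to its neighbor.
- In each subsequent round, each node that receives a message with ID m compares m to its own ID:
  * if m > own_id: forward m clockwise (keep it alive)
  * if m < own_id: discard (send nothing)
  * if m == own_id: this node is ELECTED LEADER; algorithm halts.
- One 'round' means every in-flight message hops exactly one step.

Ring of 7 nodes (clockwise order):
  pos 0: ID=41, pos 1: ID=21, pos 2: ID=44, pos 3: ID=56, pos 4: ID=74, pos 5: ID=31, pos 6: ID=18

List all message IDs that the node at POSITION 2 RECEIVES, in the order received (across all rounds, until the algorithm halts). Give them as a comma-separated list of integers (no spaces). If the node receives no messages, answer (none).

Answer: 21,41,74

Derivation:
Round 1: pos1(id21) recv 41: fwd; pos2(id44) recv 21: drop; pos3(id56) recv 44: drop; pos4(id74) recv 56: drop; pos5(id31) recv 74: fwd; pos6(id18) recv 31: fwd; pos0(id41) recv 18: drop
Round 2: pos2(id44) recv 41: drop; pos6(id18) recv 74: fwd; pos0(id41) recv 31: drop
Round 3: pos0(id41) recv 74: fwd
Round 4: pos1(id21) recv 74: fwd
Round 5: pos2(id44) recv 74: fwd
Round 6: pos3(id56) recv 74: fwd
Round 7: pos4(id74) recv 74: ELECTED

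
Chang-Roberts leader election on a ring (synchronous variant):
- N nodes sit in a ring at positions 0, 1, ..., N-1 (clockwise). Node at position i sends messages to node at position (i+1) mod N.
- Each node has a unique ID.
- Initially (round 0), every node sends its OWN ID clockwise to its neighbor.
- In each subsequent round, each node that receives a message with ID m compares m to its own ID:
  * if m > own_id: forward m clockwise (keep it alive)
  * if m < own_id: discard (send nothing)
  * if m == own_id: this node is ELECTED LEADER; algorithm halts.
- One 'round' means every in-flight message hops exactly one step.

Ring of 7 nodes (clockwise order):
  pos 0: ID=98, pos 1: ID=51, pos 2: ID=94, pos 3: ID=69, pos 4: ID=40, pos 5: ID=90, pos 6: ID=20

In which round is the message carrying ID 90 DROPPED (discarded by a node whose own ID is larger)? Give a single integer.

Answer: 2

Derivation:
Round 1: pos1(id51) recv 98: fwd; pos2(id94) recv 51: drop; pos3(id69) recv 94: fwd; pos4(id40) recv 69: fwd; pos5(id90) recv 40: drop; pos6(id20) recv 90: fwd; pos0(id98) recv 20: drop
Round 2: pos2(id94) recv 98: fwd; pos4(id40) recv 94: fwd; pos5(id90) recv 69: drop; pos0(id98) recv 90: drop
Round 3: pos3(id69) recv 98: fwd; pos5(id90) recv 94: fwd
Round 4: pos4(id40) recv 98: fwd; pos6(id20) recv 94: fwd
Round 5: pos5(id90) recv 98: fwd; pos0(id98) recv 94: drop
Round 6: pos6(id20) recv 98: fwd
Round 7: pos0(id98) recv 98: ELECTED
Message ID 90 originates at pos 5; dropped at pos 0 in round 2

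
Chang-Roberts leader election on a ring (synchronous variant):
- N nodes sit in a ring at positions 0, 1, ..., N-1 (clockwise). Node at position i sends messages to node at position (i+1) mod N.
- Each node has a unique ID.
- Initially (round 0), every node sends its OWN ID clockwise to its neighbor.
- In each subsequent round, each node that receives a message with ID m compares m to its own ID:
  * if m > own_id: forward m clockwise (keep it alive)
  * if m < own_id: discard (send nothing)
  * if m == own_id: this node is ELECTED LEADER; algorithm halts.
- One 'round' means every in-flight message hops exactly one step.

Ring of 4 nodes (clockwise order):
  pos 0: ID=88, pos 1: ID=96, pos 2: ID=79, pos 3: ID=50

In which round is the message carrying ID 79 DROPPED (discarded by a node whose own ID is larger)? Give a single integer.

Answer: 2

Derivation:
Round 1: pos1(id96) recv 88: drop; pos2(id79) recv 96: fwd; pos3(id50) recv 79: fwd; pos0(id88) recv 50: drop
Round 2: pos3(id50) recv 96: fwd; pos0(id88) recv 79: drop
Round 3: pos0(id88) recv 96: fwd
Round 4: pos1(id96) recv 96: ELECTED
Message ID 79 originates at pos 2; dropped at pos 0 in round 2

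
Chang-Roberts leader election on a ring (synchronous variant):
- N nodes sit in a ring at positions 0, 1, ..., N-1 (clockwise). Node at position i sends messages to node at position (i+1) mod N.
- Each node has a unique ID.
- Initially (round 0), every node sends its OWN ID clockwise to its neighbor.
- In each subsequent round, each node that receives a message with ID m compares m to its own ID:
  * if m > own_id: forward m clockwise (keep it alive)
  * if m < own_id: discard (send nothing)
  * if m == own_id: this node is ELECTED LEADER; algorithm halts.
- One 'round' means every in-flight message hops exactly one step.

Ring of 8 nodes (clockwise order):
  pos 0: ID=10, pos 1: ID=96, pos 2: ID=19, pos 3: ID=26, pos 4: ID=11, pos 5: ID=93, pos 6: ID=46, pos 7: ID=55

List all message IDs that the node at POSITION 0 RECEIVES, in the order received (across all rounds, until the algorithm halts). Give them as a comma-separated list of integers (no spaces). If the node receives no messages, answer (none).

Answer: 55,93,96

Derivation:
Round 1: pos1(id96) recv 10: drop; pos2(id19) recv 96: fwd; pos3(id26) recv 19: drop; pos4(id11) recv 26: fwd; pos5(id93) recv 11: drop; pos6(id46) recv 93: fwd; pos7(id55) recv 46: drop; pos0(id10) recv 55: fwd
Round 2: pos3(id26) recv 96: fwd; pos5(id93) recv 26: drop; pos7(id55) recv 93: fwd; pos1(id96) recv 55: drop
Round 3: pos4(id11) recv 96: fwd; pos0(id10) recv 93: fwd
Round 4: pos5(id93) recv 96: fwd; pos1(id96) recv 93: drop
Round 5: pos6(id46) recv 96: fwd
Round 6: pos7(id55) recv 96: fwd
Round 7: pos0(id10) recv 96: fwd
Round 8: pos1(id96) recv 96: ELECTED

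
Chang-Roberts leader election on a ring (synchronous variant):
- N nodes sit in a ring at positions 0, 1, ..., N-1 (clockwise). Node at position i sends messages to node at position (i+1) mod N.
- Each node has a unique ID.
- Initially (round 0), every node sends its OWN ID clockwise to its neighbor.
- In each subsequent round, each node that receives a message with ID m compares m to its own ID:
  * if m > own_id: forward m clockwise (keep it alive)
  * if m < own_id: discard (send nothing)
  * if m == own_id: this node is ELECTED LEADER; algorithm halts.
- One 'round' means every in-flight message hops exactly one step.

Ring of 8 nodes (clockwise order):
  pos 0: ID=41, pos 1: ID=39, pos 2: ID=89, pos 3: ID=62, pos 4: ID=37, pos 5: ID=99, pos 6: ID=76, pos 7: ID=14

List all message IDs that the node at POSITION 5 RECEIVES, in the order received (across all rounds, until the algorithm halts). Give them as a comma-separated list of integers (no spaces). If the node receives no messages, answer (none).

Answer: 37,62,89,99

Derivation:
Round 1: pos1(id39) recv 41: fwd; pos2(id89) recv 39: drop; pos3(id62) recv 89: fwd; pos4(id37) recv 62: fwd; pos5(id99) recv 37: drop; pos6(id76) recv 99: fwd; pos7(id14) recv 76: fwd; pos0(id41) recv 14: drop
Round 2: pos2(id89) recv 41: drop; pos4(id37) recv 89: fwd; pos5(id99) recv 62: drop; pos7(id14) recv 99: fwd; pos0(id41) recv 76: fwd
Round 3: pos5(id99) recv 89: drop; pos0(id41) recv 99: fwd; pos1(id39) recv 76: fwd
Round 4: pos1(id39) recv 99: fwd; pos2(id89) recv 76: drop
Round 5: pos2(id89) recv 99: fwd
Round 6: pos3(id62) recv 99: fwd
Round 7: pos4(id37) recv 99: fwd
Round 8: pos5(id99) recv 99: ELECTED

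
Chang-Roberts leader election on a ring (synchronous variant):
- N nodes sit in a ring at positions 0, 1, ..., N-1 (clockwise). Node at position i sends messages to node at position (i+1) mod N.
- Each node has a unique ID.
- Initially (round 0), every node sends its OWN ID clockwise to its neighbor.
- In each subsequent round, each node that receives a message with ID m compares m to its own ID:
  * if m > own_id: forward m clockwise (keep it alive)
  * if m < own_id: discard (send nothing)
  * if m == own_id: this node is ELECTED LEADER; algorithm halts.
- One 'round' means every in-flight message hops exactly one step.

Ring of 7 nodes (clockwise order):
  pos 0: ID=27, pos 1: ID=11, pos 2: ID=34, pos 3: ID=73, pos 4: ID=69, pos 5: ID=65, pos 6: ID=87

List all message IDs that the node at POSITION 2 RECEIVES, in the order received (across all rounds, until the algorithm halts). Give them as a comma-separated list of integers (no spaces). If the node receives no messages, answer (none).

Answer: 11,27,87

Derivation:
Round 1: pos1(id11) recv 27: fwd; pos2(id34) recv 11: drop; pos3(id73) recv 34: drop; pos4(id69) recv 73: fwd; pos5(id65) recv 69: fwd; pos6(id87) recv 65: drop; pos0(id27) recv 87: fwd
Round 2: pos2(id34) recv 27: drop; pos5(id65) recv 73: fwd; pos6(id87) recv 69: drop; pos1(id11) recv 87: fwd
Round 3: pos6(id87) recv 73: drop; pos2(id34) recv 87: fwd
Round 4: pos3(id73) recv 87: fwd
Round 5: pos4(id69) recv 87: fwd
Round 6: pos5(id65) recv 87: fwd
Round 7: pos6(id87) recv 87: ELECTED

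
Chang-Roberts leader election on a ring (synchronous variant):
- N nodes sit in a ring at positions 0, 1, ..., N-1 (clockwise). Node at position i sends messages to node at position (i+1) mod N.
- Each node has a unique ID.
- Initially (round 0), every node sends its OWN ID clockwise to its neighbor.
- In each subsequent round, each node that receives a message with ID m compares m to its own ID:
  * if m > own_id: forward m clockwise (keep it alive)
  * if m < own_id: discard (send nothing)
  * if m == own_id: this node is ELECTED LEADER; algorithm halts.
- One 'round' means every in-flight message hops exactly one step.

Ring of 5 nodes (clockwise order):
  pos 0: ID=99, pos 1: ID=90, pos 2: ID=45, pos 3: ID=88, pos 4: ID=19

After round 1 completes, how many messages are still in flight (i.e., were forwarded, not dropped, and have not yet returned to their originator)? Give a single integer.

Answer: 3

Derivation:
Round 1: pos1(id90) recv 99: fwd; pos2(id45) recv 90: fwd; pos3(id88) recv 45: drop; pos4(id19) recv 88: fwd; pos0(id99) recv 19: drop
After round 1: 3 messages still in flight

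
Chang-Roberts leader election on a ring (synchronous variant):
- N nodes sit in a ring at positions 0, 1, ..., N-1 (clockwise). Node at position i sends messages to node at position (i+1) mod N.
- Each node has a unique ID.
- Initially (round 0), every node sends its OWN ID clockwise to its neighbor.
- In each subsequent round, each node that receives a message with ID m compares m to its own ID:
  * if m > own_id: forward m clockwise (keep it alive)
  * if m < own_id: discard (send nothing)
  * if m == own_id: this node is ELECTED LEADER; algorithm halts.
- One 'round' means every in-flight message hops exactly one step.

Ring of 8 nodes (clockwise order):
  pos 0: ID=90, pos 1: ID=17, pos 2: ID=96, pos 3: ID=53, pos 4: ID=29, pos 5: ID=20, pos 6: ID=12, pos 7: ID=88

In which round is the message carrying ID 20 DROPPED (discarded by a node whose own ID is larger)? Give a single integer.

Round 1: pos1(id17) recv 90: fwd; pos2(id96) recv 17: drop; pos3(id53) recv 96: fwd; pos4(id29) recv 53: fwd; pos5(id20) recv 29: fwd; pos6(id12) recv 20: fwd; pos7(id88) recv 12: drop; pos0(id90) recv 88: drop
Round 2: pos2(id96) recv 90: drop; pos4(id29) recv 96: fwd; pos5(id20) recv 53: fwd; pos6(id12) recv 29: fwd; pos7(id88) recv 20: drop
Round 3: pos5(id20) recv 96: fwd; pos6(id12) recv 53: fwd; pos7(id88) recv 29: drop
Round 4: pos6(id12) recv 96: fwd; pos7(id88) recv 53: drop
Round 5: pos7(id88) recv 96: fwd
Round 6: pos0(id90) recv 96: fwd
Round 7: pos1(id17) recv 96: fwd
Round 8: pos2(id96) recv 96: ELECTED
Message ID 20 originates at pos 5; dropped at pos 7 in round 2

Answer: 2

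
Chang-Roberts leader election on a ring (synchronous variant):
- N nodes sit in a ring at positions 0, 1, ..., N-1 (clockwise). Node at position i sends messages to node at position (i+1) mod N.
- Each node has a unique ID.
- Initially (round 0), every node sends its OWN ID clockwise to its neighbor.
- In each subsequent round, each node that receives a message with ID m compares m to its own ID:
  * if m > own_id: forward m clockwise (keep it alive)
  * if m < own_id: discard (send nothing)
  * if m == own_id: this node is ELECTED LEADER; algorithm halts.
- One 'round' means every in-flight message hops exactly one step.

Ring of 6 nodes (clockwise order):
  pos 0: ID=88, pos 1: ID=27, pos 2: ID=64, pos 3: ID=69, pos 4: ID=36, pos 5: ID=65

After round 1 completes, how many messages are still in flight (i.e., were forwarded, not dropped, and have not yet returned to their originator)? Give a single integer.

Round 1: pos1(id27) recv 88: fwd; pos2(id64) recv 27: drop; pos3(id69) recv 64: drop; pos4(id36) recv 69: fwd; pos5(id65) recv 36: drop; pos0(id88) recv 65: drop
After round 1: 2 messages still in flight

Answer: 2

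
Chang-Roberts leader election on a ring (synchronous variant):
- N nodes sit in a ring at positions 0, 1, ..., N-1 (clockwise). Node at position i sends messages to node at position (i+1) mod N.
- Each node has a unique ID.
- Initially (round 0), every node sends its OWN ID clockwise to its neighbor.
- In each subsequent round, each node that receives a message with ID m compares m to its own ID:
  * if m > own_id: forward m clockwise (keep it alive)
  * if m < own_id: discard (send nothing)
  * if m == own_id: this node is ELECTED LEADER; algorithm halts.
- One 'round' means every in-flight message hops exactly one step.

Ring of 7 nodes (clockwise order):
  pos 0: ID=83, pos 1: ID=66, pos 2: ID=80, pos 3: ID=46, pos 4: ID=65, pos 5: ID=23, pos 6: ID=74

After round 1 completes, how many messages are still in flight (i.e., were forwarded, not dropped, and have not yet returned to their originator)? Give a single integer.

Answer: 3

Derivation:
Round 1: pos1(id66) recv 83: fwd; pos2(id80) recv 66: drop; pos3(id46) recv 80: fwd; pos4(id65) recv 46: drop; pos5(id23) recv 65: fwd; pos6(id74) recv 23: drop; pos0(id83) recv 74: drop
After round 1: 3 messages still in flight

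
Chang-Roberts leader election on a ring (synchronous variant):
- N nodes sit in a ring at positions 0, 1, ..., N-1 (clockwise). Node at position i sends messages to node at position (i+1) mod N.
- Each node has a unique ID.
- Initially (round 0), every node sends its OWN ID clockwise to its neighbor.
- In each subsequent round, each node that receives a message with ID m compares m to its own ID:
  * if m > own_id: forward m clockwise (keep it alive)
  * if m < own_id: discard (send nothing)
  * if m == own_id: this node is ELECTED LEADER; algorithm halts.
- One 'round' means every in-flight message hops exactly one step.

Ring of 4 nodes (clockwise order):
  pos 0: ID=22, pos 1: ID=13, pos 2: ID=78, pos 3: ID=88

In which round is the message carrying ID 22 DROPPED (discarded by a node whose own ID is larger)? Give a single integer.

Answer: 2

Derivation:
Round 1: pos1(id13) recv 22: fwd; pos2(id78) recv 13: drop; pos3(id88) recv 78: drop; pos0(id22) recv 88: fwd
Round 2: pos2(id78) recv 22: drop; pos1(id13) recv 88: fwd
Round 3: pos2(id78) recv 88: fwd
Round 4: pos3(id88) recv 88: ELECTED
Message ID 22 originates at pos 0; dropped at pos 2 in round 2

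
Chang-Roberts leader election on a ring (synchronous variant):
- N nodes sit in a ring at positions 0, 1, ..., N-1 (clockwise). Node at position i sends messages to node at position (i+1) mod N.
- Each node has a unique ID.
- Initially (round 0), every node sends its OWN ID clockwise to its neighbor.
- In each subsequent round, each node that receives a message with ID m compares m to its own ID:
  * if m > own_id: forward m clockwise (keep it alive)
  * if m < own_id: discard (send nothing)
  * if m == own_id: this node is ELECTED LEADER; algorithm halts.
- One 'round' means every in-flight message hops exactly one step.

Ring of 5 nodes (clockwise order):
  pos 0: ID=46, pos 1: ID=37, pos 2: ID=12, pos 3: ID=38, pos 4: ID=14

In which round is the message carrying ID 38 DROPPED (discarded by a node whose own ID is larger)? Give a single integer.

Answer: 2

Derivation:
Round 1: pos1(id37) recv 46: fwd; pos2(id12) recv 37: fwd; pos3(id38) recv 12: drop; pos4(id14) recv 38: fwd; pos0(id46) recv 14: drop
Round 2: pos2(id12) recv 46: fwd; pos3(id38) recv 37: drop; pos0(id46) recv 38: drop
Round 3: pos3(id38) recv 46: fwd
Round 4: pos4(id14) recv 46: fwd
Round 5: pos0(id46) recv 46: ELECTED
Message ID 38 originates at pos 3; dropped at pos 0 in round 2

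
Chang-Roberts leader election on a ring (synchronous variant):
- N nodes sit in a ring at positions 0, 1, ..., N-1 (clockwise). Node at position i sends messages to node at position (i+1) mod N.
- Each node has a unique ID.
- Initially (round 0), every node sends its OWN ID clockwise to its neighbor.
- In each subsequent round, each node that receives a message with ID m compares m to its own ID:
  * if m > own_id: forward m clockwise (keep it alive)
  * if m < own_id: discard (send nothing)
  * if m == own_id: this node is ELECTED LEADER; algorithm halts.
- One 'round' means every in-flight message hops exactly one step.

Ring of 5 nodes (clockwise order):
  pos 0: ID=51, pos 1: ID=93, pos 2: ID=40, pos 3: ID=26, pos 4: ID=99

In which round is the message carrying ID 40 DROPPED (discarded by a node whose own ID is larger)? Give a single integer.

Round 1: pos1(id93) recv 51: drop; pos2(id40) recv 93: fwd; pos3(id26) recv 40: fwd; pos4(id99) recv 26: drop; pos0(id51) recv 99: fwd
Round 2: pos3(id26) recv 93: fwd; pos4(id99) recv 40: drop; pos1(id93) recv 99: fwd
Round 3: pos4(id99) recv 93: drop; pos2(id40) recv 99: fwd
Round 4: pos3(id26) recv 99: fwd
Round 5: pos4(id99) recv 99: ELECTED
Message ID 40 originates at pos 2; dropped at pos 4 in round 2

Answer: 2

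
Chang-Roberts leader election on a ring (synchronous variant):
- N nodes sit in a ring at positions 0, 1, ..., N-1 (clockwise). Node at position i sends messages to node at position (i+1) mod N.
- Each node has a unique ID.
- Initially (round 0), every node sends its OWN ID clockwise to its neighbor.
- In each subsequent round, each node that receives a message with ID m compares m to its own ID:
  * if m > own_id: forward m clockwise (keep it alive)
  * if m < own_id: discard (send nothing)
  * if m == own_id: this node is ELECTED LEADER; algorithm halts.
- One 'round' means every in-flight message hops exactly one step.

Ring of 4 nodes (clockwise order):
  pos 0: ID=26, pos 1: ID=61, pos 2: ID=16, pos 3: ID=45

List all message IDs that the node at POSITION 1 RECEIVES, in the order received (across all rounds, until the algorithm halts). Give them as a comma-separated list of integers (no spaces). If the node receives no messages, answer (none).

Round 1: pos1(id61) recv 26: drop; pos2(id16) recv 61: fwd; pos3(id45) recv 16: drop; pos0(id26) recv 45: fwd
Round 2: pos3(id45) recv 61: fwd; pos1(id61) recv 45: drop
Round 3: pos0(id26) recv 61: fwd
Round 4: pos1(id61) recv 61: ELECTED

Answer: 26,45,61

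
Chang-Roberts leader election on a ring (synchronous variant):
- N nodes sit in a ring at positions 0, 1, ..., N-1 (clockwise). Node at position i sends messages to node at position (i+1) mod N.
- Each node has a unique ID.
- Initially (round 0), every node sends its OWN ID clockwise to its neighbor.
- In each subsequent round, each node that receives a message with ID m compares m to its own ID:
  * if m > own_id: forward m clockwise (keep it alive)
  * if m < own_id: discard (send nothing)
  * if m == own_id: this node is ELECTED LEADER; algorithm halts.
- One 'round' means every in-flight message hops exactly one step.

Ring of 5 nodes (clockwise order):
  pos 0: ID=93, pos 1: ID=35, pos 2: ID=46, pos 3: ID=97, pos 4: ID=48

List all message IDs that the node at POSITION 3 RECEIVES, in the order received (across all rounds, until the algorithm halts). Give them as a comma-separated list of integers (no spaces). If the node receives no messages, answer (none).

Answer: 46,93,97

Derivation:
Round 1: pos1(id35) recv 93: fwd; pos2(id46) recv 35: drop; pos3(id97) recv 46: drop; pos4(id48) recv 97: fwd; pos0(id93) recv 48: drop
Round 2: pos2(id46) recv 93: fwd; pos0(id93) recv 97: fwd
Round 3: pos3(id97) recv 93: drop; pos1(id35) recv 97: fwd
Round 4: pos2(id46) recv 97: fwd
Round 5: pos3(id97) recv 97: ELECTED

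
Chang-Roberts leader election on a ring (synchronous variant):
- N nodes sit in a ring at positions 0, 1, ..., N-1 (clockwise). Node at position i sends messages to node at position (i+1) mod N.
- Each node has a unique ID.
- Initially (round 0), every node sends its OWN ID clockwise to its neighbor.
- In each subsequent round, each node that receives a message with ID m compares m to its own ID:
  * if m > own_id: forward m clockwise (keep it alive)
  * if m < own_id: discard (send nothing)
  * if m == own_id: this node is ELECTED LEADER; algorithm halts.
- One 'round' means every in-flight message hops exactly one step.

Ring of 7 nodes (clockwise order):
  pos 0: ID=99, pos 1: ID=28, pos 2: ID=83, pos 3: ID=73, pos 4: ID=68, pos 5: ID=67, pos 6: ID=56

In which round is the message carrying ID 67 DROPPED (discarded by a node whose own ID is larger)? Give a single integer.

Round 1: pos1(id28) recv 99: fwd; pos2(id83) recv 28: drop; pos3(id73) recv 83: fwd; pos4(id68) recv 73: fwd; pos5(id67) recv 68: fwd; pos6(id56) recv 67: fwd; pos0(id99) recv 56: drop
Round 2: pos2(id83) recv 99: fwd; pos4(id68) recv 83: fwd; pos5(id67) recv 73: fwd; pos6(id56) recv 68: fwd; pos0(id99) recv 67: drop
Round 3: pos3(id73) recv 99: fwd; pos5(id67) recv 83: fwd; pos6(id56) recv 73: fwd; pos0(id99) recv 68: drop
Round 4: pos4(id68) recv 99: fwd; pos6(id56) recv 83: fwd; pos0(id99) recv 73: drop
Round 5: pos5(id67) recv 99: fwd; pos0(id99) recv 83: drop
Round 6: pos6(id56) recv 99: fwd
Round 7: pos0(id99) recv 99: ELECTED
Message ID 67 originates at pos 5; dropped at pos 0 in round 2

Answer: 2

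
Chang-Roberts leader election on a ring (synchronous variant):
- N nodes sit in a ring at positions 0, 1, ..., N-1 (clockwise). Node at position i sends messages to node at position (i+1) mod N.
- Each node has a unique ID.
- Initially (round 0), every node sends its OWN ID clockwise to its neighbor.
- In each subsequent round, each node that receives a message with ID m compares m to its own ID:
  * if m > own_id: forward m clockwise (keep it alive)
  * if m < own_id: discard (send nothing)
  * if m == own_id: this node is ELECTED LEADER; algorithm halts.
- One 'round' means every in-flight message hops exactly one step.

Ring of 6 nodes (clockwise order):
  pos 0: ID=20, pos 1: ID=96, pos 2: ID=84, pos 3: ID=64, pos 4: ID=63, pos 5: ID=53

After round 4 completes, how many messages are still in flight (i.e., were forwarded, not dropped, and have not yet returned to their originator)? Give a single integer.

Answer: 2

Derivation:
Round 1: pos1(id96) recv 20: drop; pos2(id84) recv 96: fwd; pos3(id64) recv 84: fwd; pos4(id63) recv 64: fwd; pos5(id53) recv 63: fwd; pos0(id20) recv 53: fwd
Round 2: pos3(id64) recv 96: fwd; pos4(id63) recv 84: fwd; pos5(id53) recv 64: fwd; pos0(id20) recv 63: fwd; pos1(id96) recv 53: drop
Round 3: pos4(id63) recv 96: fwd; pos5(id53) recv 84: fwd; pos0(id20) recv 64: fwd; pos1(id96) recv 63: drop
Round 4: pos5(id53) recv 96: fwd; pos0(id20) recv 84: fwd; pos1(id96) recv 64: drop
After round 4: 2 messages still in flight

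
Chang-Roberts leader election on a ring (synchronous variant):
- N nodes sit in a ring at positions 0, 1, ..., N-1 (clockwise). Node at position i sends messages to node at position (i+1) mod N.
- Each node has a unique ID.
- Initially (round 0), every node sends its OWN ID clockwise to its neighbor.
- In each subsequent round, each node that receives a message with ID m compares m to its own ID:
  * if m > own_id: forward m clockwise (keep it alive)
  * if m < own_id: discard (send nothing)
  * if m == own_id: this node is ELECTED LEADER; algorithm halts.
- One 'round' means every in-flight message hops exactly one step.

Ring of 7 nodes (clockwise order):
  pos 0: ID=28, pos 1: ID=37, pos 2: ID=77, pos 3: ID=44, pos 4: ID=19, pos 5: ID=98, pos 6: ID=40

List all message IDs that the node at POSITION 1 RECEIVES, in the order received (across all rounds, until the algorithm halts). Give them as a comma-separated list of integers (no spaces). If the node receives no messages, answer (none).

Answer: 28,40,98

Derivation:
Round 1: pos1(id37) recv 28: drop; pos2(id77) recv 37: drop; pos3(id44) recv 77: fwd; pos4(id19) recv 44: fwd; pos5(id98) recv 19: drop; pos6(id40) recv 98: fwd; pos0(id28) recv 40: fwd
Round 2: pos4(id19) recv 77: fwd; pos5(id98) recv 44: drop; pos0(id28) recv 98: fwd; pos1(id37) recv 40: fwd
Round 3: pos5(id98) recv 77: drop; pos1(id37) recv 98: fwd; pos2(id77) recv 40: drop
Round 4: pos2(id77) recv 98: fwd
Round 5: pos3(id44) recv 98: fwd
Round 6: pos4(id19) recv 98: fwd
Round 7: pos5(id98) recv 98: ELECTED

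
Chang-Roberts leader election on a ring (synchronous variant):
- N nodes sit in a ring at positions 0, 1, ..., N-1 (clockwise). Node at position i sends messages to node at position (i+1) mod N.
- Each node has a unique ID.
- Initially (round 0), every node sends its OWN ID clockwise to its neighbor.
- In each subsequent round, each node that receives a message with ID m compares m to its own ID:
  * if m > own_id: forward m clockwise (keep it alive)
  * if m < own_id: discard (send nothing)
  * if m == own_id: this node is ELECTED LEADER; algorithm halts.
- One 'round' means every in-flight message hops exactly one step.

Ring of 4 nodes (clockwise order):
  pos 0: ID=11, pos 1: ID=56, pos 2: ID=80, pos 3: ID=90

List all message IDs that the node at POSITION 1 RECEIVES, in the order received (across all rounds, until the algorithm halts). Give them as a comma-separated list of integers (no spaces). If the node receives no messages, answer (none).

Round 1: pos1(id56) recv 11: drop; pos2(id80) recv 56: drop; pos3(id90) recv 80: drop; pos0(id11) recv 90: fwd
Round 2: pos1(id56) recv 90: fwd
Round 3: pos2(id80) recv 90: fwd
Round 4: pos3(id90) recv 90: ELECTED

Answer: 11,90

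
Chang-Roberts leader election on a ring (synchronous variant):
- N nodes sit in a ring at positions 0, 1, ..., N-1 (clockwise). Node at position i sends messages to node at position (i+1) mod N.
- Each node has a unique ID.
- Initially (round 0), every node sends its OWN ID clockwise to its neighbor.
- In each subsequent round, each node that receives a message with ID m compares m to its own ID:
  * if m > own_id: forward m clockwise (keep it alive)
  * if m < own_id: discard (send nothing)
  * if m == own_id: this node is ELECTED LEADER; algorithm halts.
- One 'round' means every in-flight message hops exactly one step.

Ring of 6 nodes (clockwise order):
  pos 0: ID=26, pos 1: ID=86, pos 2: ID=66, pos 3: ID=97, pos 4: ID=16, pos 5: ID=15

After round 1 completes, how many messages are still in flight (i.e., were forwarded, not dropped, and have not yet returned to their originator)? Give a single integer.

Round 1: pos1(id86) recv 26: drop; pos2(id66) recv 86: fwd; pos3(id97) recv 66: drop; pos4(id16) recv 97: fwd; pos5(id15) recv 16: fwd; pos0(id26) recv 15: drop
After round 1: 3 messages still in flight

Answer: 3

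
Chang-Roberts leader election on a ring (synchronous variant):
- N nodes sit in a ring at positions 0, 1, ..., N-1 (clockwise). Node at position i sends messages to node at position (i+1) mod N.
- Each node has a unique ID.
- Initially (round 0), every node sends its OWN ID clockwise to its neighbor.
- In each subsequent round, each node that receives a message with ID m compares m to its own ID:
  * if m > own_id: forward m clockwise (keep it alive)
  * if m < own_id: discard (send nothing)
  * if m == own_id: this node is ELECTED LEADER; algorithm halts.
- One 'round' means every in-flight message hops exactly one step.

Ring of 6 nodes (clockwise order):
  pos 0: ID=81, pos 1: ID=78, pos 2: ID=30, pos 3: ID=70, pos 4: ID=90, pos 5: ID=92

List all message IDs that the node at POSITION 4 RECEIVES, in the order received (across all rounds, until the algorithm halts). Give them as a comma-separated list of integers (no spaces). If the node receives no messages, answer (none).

Answer: 70,78,81,92

Derivation:
Round 1: pos1(id78) recv 81: fwd; pos2(id30) recv 78: fwd; pos3(id70) recv 30: drop; pos4(id90) recv 70: drop; pos5(id92) recv 90: drop; pos0(id81) recv 92: fwd
Round 2: pos2(id30) recv 81: fwd; pos3(id70) recv 78: fwd; pos1(id78) recv 92: fwd
Round 3: pos3(id70) recv 81: fwd; pos4(id90) recv 78: drop; pos2(id30) recv 92: fwd
Round 4: pos4(id90) recv 81: drop; pos3(id70) recv 92: fwd
Round 5: pos4(id90) recv 92: fwd
Round 6: pos5(id92) recv 92: ELECTED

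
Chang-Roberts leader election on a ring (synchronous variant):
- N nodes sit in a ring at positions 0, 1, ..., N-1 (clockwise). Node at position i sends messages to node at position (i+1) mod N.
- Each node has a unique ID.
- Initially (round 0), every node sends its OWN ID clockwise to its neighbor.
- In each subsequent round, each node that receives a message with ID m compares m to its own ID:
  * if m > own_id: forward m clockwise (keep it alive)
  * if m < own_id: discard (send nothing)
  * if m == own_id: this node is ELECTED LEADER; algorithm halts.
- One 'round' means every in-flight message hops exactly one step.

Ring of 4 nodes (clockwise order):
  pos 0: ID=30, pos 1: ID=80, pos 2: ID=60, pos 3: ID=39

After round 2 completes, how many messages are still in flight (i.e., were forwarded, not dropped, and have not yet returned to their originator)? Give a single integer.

Answer: 2

Derivation:
Round 1: pos1(id80) recv 30: drop; pos2(id60) recv 80: fwd; pos3(id39) recv 60: fwd; pos0(id30) recv 39: fwd
Round 2: pos3(id39) recv 80: fwd; pos0(id30) recv 60: fwd; pos1(id80) recv 39: drop
After round 2: 2 messages still in flight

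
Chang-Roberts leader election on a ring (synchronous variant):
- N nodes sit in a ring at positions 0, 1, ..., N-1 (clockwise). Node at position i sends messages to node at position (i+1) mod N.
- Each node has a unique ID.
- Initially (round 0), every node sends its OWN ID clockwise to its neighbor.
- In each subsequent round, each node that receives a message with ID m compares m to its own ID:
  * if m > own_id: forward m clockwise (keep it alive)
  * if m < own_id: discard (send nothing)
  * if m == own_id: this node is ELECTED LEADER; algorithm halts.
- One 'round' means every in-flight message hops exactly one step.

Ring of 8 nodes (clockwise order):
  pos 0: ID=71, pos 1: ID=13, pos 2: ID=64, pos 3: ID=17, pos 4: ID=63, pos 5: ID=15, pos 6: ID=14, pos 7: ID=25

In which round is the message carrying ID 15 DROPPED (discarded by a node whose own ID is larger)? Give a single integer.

Answer: 2

Derivation:
Round 1: pos1(id13) recv 71: fwd; pos2(id64) recv 13: drop; pos3(id17) recv 64: fwd; pos4(id63) recv 17: drop; pos5(id15) recv 63: fwd; pos6(id14) recv 15: fwd; pos7(id25) recv 14: drop; pos0(id71) recv 25: drop
Round 2: pos2(id64) recv 71: fwd; pos4(id63) recv 64: fwd; pos6(id14) recv 63: fwd; pos7(id25) recv 15: drop
Round 3: pos3(id17) recv 71: fwd; pos5(id15) recv 64: fwd; pos7(id25) recv 63: fwd
Round 4: pos4(id63) recv 71: fwd; pos6(id14) recv 64: fwd; pos0(id71) recv 63: drop
Round 5: pos5(id15) recv 71: fwd; pos7(id25) recv 64: fwd
Round 6: pos6(id14) recv 71: fwd; pos0(id71) recv 64: drop
Round 7: pos7(id25) recv 71: fwd
Round 8: pos0(id71) recv 71: ELECTED
Message ID 15 originates at pos 5; dropped at pos 7 in round 2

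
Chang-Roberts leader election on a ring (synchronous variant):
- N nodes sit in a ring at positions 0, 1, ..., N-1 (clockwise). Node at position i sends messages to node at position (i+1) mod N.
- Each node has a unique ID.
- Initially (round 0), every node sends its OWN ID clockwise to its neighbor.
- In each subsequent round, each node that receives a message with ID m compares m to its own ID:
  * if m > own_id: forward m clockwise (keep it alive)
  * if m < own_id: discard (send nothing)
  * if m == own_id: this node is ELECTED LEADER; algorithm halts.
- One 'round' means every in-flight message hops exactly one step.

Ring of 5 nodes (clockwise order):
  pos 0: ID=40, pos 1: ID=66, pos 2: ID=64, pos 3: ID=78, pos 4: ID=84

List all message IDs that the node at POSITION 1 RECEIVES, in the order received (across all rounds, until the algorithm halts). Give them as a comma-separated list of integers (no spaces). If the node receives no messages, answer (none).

Round 1: pos1(id66) recv 40: drop; pos2(id64) recv 66: fwd; pos3(id78) recv 64: drop; pos4(id84) recv 78: drop; pos0(id40) recv 84: fwd
Round 2: pos3(id78) recv 66: drop; pos1(id66) recv 84: fwd
Round 3: pos2(id64) recv 84: fwd
Round 4: pos3(id78) recv 84: fwd
Round 5: pos4(id84) recv 84: ELECTED

Answer: 40,84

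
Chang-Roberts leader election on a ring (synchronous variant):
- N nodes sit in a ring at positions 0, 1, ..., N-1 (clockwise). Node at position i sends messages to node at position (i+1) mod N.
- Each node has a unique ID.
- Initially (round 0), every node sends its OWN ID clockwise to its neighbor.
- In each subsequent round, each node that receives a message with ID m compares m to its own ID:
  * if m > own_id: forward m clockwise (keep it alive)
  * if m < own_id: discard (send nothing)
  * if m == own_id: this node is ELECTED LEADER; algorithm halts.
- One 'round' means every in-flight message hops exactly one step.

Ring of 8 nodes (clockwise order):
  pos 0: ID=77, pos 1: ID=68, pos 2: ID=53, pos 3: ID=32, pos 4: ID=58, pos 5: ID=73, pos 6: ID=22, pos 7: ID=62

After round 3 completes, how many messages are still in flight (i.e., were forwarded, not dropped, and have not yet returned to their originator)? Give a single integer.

Answer: 2

Derivation:
Round 1: pos1(id68) recv 77: fwd; pos2(id53) recv 68: fwd; pos3(id32) recv 53: fwd; pos4(id58) recv 32: drop; pos5(id73) recv 58: drop; pos6(id22) recv 73: fwd; pos7(id62) recv 22: drop; pos0(id77) recv 62: drop
Round 2: pos2(id53) recv 77: fwd; pos3(id32) recv 68: fwd; pos4(id58) recv 53: drop; pos7(id62) recv 73: fwd
Round 3: pos3(id32) recv 77: fwd; pos4(id58) recv 68: fwd; pos0(id77) recv 73: drop
After round 3: 2 messages still in flight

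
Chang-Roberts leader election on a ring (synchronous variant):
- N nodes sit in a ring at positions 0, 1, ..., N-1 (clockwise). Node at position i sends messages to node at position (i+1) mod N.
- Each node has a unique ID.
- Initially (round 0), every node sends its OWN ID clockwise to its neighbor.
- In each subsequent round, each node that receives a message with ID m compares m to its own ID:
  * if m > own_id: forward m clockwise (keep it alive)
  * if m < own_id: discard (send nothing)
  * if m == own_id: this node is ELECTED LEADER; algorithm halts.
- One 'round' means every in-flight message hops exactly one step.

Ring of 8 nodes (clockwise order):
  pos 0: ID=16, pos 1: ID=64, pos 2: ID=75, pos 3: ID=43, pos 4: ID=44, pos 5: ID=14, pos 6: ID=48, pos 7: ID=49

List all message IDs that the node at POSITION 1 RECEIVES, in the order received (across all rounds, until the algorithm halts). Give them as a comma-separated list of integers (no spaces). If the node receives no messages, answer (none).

Answer: 16,49,75

Derivation:
Round 1: pos1(id64) recv 16: drop; pos2(id75) recv 64: drop; pos3(id43) recv 75: fwd; pos4(id44) recv 43: drop; pos5(id14) recv 44: fwd; pos6(id48) recv 14: drop; pos7(id49) recv 48: drop; pos0(id16) recv 49: fwd
Round 2: pos4(id44) recv 75: fwd; pos6(id48) recv 44: drop; pos1(id64) recv 49: drop
Round 3: pos5(id14) recv 75: fwd
Round 4: pos6(id48) recv 75: fwd
Round 5: pos7(id49) recv 75: fwd
Round 6: pos0(id16) recv 75: fwd
Round 7: pos1(id64) recv 75: fwd
Round 8: pos2(id75) recv 75: ELECTED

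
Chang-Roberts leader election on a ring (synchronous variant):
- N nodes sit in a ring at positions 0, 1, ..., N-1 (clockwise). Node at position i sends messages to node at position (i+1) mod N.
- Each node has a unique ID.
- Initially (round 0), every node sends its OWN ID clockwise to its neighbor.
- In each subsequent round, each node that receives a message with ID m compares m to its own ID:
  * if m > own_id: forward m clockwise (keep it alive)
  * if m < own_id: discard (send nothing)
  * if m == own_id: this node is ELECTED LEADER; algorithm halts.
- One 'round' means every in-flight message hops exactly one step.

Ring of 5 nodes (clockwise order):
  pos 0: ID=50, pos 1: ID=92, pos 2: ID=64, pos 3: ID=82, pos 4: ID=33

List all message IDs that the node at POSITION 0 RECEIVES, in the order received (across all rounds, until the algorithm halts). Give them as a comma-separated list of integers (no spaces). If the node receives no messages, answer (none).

Round 1: pos1(id92) recv 50: drop; pos2(id64) recv 92: fwd; pos3(id82) recv 64: drop; pos4(id33) recv 82: fwd; pos0(id50) recv 33: drop
Round 2: pos3(id82) recv 92: fwd; pos0(id50) recv 82: fwd
Round 3: pos4(id33) recv 92: fwd; pos1(id92) recv 82: drop
Round 4: pos0(id50) recv 92: fwd
Round 5: pos1(id92) recv 92: ELECTED

Answer: 33,82,92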